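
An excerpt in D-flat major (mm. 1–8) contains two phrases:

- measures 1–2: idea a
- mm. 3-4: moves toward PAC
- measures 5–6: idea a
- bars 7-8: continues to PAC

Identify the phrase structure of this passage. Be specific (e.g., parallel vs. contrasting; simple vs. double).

Both phrases have the same opening (a) and the same cadence (perfect authentic cadence): the second is a restatement, not a consequent, so this is a repeated phrase rather than a period.

repeated phrase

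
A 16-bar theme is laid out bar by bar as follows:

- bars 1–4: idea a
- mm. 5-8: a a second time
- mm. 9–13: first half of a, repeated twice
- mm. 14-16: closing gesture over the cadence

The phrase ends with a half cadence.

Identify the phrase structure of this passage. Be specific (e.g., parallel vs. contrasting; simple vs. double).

sentence

Basic idea (measures 1–4) + its repetition (bars 5-8) form the presentation; fragmentation and cadence (mm. 9–16) form the continuation — the 16-bar whole is a sentence.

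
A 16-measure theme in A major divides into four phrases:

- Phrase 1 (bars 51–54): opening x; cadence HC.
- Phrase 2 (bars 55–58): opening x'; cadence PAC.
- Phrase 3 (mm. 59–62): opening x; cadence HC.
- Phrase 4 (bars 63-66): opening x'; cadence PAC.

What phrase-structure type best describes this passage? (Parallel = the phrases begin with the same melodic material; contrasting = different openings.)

The cadence pattern HC–PAC–HC–PAC is weak–strong twice, and phrases 3–4 restate phrases 1–2: a period heard twice, not a double period (which would end weakly at phrase 2).

repeated period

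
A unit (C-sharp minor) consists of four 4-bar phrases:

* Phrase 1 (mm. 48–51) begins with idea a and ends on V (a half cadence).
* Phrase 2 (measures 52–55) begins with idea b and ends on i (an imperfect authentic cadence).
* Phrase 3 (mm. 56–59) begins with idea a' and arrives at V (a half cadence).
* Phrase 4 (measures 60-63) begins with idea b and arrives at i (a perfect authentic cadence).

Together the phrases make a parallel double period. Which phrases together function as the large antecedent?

In a double period the first pair of phrases (ending imperfect authentic cadence) is the large antecedent and the second pair (ending perfect authentic cadence) is the large consequent; the antecedent is phrases 1 and 2.

phrases 1 and 2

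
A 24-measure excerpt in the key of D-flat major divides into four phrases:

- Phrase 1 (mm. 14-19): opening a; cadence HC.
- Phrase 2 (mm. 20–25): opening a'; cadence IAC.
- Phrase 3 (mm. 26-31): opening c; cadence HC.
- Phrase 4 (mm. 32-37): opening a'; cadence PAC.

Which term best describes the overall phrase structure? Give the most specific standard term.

Four phrases in two halves: the first half (mm. 14-25) ends with an imperfect authentic cadence, the second (bars 26-37) with a perfect authentic cadence — a large antecedent–consequent pair, i.e. a double period.
Phrase 3 begins with different material from phrase 1, making it contrasting.

contrasting double period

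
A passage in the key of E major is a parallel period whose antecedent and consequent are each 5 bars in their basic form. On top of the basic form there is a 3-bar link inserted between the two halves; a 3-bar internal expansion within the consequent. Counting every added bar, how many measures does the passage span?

16 measures

Basic parallel period: 5 + 5 = 10 bars.
10 (basic form) + 3 (link) + 3 (internal expansion) = 16.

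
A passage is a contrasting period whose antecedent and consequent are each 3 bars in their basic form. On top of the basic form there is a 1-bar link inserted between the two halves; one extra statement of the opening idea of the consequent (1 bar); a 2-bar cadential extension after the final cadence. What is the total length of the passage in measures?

Basic contrasting period: 3 + 3 = 6 bars.
6 (basic form) + 1 (link) + 1 (extra statement) + 2 (cadential extension) = 10.

10 measures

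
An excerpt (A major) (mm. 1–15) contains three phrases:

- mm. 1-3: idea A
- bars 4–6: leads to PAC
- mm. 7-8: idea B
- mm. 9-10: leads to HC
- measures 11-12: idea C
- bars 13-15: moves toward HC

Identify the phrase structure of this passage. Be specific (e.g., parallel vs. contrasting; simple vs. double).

The final phrase closes with a half cadence, which is not stronger than the preceding half cadence; the 3 phrases lack an overall antecedent–consequent design and so form a phrase group.

phrase group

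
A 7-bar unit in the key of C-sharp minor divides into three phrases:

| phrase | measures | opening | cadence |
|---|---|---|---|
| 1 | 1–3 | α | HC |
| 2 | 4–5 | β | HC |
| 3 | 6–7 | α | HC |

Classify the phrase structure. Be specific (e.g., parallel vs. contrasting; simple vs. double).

The final phrase closes with a half cadence, which is not stronger than the preceding half cadence; the 3 phrases lack an overall antecedent–consequent design and so form a phrase group.

phrase group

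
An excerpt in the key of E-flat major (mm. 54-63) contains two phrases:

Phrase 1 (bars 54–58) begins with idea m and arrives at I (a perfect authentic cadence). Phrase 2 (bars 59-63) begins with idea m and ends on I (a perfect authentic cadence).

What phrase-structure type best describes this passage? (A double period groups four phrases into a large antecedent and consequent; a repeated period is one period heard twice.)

Both phrases have the same opening (m) and the same cadence (perfect authentic cadence): the second is a restatement, not a consequent, so this is a repeated phrase rather than a period.

repeated phrase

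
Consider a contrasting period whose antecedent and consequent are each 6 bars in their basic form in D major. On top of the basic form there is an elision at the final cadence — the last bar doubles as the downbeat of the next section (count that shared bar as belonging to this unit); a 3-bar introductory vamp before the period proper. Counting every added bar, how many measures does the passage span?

15 measures

Basic contrasting period: 6 + 6 = 12 bars.
12 (basic form) + 3 (introduction) = 15.
The elision shares a bar with the next section but does not change this unit's count.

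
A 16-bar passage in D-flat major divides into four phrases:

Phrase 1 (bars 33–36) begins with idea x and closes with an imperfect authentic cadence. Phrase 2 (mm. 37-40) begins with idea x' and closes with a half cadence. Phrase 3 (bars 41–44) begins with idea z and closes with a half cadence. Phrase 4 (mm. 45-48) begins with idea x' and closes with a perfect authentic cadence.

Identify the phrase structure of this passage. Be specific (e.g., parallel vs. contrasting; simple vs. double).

Four phrases in two halves: the first half (mm. 33–40) ends with a half cadence, the second (mm. 41–48) with a perfect authentic cadence — a large antecedent–consequent pair, i.e. a double period.
Phrase 3 begins with different material from phrase 1, making it contrasting.

contrasting double period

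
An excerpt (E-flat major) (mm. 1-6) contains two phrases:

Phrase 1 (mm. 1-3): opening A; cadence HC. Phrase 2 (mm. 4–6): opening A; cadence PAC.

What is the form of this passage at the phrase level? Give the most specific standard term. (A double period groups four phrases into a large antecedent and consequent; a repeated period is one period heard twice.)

parallel period

Phrase 1 ends with a half cadence (weaker) and phrase 2 with a perfect authentic cadence (stronger): antecedent + consequent = a period.
The two phrases open with the same material (A / A), so the period is parallel.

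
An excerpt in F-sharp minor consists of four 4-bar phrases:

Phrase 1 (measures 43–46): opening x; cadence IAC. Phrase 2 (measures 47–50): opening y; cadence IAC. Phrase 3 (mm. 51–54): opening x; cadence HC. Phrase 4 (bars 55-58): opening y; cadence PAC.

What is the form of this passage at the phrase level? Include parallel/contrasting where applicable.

Four phrases in two halves: the first half (measures 43–50) ends with an imperfect authentic cadence, the second (measures 51-58) with a perfect authentic cadence — a large antecedent–consequent pair, i.e. a double period.
Phrase 3 begins with the same material as phrase 1, making it parallel.

parallel double period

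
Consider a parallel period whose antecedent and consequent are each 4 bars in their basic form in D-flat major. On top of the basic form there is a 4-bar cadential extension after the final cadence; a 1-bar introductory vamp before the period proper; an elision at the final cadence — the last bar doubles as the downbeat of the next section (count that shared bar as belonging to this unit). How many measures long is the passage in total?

13 measures

Basic parallel period: 4 + 4 = 8 bars.
8 (basic form) + 4 (cadential extension) + 1 (introduction) = 13.
The elision shares a bar with the next section but does not change this unit's count.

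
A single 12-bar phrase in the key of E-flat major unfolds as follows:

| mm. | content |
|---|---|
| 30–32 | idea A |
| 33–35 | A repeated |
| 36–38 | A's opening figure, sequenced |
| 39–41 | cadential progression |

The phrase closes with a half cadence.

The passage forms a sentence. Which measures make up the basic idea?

measures 30–32

The presentation of a sentence is the basic idea (bars 30–32) plus its repetition (mm. 33-35); the basic idea is therefore bars 30–32.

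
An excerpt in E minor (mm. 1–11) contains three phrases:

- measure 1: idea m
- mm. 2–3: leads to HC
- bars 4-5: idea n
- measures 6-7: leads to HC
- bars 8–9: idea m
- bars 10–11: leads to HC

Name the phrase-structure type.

phrase group

The final phrase closes with a half cadence, which is not stronger than the preceding half cadence; the 3 phrases lack an overall antecedent–consequent design and so form a phrase group.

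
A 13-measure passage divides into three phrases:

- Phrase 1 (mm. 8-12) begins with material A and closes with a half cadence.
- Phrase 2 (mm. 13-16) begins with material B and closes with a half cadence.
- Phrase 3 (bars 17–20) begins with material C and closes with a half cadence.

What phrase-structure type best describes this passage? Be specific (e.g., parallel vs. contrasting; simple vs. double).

phrase group

The final phrase closes with a half cadence, which is not stronger than the preceding half cadence; the 3 phrases lack an overall antecedent–consequent design and so form a phrase group.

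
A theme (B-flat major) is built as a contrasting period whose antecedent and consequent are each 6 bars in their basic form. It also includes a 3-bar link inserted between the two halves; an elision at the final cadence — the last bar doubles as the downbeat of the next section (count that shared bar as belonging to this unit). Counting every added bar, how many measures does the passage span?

Basic contrasting period: 6 + 6 = 12 bars.
12 (basic form) + 3 (link) = 15.
The elision shares a bar with the next section but does not change this unit's count.

15 measures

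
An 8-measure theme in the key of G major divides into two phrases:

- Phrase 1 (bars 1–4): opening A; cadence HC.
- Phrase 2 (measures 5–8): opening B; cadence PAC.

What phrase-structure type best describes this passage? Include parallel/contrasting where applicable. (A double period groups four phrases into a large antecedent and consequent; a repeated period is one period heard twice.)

contrasting period

Phrase 1 ends with a half cadence (weaker) and phrase 2 with a perfect authentic cadence (stronger): antecedent + consequent = a period.
The two phrases open with different material (A / B), so the period is contrasting.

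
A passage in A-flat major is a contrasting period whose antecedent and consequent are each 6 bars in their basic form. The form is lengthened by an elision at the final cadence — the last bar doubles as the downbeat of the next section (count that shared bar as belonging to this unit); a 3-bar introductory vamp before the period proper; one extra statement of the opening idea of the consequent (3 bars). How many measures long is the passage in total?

18 measures

Basic contrasting period: 6 + 6 = 12 bars.
12 (basic form) + 3 (introduction) + 3 (extra statement) = 18.
The elision shares a bar with the next section but does not change this unit's count.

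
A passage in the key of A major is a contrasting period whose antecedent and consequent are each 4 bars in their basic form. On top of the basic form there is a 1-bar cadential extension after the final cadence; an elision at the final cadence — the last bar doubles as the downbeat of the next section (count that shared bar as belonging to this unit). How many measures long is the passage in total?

Basic contrasting period: 4 + 4 = 8 bars.
8 (basic form) + 1 (cadential extension) = 9.
The elision shares a bar with the next section but does not change this unit's count.

9 measures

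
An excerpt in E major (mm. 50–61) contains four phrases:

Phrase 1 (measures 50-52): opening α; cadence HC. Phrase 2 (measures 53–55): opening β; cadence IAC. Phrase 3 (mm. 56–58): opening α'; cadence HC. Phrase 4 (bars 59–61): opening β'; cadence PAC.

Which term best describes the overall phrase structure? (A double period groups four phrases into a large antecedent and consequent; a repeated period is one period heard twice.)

parallel double period

Four phrases in two halves: the first half (mm. 50–55) ends with an imperfect authentic cadence, the second (measures 56-61) with a perfect authentic cadence — a large antecedent–consequent pair, i.e. a double period.
Phrase 3 begins with the same material as phrase 1, making it parallel.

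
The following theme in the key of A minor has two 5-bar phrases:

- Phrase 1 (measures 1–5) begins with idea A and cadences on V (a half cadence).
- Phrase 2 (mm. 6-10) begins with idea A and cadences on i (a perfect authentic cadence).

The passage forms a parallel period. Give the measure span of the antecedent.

The phrase ending with the weaker cadence (half cadence) is the antecedent; the one ending more conclusively (perfect authentic cadence) is the consequent. The antecedent is measures 1–5.

measures 1–5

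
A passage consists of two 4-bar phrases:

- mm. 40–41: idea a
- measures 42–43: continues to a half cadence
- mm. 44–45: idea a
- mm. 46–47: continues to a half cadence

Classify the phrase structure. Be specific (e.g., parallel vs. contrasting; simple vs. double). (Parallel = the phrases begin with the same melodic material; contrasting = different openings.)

repeated phrase

Both phrases have the same opening (a) and the same cadence (half cadence): the second is a restatement, not a consequent, so this is a repeated phrase rather than a period.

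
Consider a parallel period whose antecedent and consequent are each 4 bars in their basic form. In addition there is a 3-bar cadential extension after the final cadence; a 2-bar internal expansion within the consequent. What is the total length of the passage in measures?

Basic parallel period: 4 + 4 = 8 bars.
8 (basic form) + 3 (cadential extension) + 2 (internal expansion) = 13.

13 measures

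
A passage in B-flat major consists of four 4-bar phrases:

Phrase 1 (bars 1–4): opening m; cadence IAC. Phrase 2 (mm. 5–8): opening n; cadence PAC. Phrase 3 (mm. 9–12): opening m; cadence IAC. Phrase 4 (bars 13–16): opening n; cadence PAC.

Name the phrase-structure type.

repeated period

The cadence pattern IAC–PAC–IAC–PAC is weak–strong twice, and phrases 3–4 restate phrases 1–2: a period heard twice, not a double period (which would end weakly at phrase 2).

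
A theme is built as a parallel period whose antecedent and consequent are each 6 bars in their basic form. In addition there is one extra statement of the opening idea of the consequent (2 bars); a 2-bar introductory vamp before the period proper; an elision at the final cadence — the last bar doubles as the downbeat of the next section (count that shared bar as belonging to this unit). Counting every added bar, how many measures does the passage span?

Basic parallel period: 6 + 6 = 12 bars.
12 (basic form) + 2 (extra statement) + 2 (introduction) = 16.
The elision shares a bar with the next section but does not change this unit's count.

16 measures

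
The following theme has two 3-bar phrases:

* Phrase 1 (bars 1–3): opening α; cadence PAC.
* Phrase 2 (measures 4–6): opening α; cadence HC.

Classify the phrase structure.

The second phrase closes with a half cadence, which is not stronger than the first phrase's perfect authentic cadence; without a weak→strong cadential pair there is no antecedent–consequent relationship, so this is a phrase group rather than a period.

phrase group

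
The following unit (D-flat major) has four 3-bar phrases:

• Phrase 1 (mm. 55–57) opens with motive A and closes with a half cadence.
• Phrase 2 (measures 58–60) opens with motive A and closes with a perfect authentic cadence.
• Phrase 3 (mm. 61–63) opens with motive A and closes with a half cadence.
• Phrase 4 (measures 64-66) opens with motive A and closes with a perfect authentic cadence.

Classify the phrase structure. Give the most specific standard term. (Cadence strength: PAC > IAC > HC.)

The cadence pattern HC–PAC–HC–PAC is weak–strong twice, and phrases 3–4 restate phrases 1–2: a period heard twice, not a double period (which would end weakly at phrase 2).

repeated period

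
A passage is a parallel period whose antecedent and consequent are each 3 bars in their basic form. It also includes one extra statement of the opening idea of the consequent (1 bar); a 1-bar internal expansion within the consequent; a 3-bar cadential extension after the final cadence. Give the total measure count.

11 measures

Basic parallel period: 3 + 3 = 6 bars.
6 (basic form) + 1 (extra statement) + 1 (internal expansion) + 3 (cadential extension) = 11.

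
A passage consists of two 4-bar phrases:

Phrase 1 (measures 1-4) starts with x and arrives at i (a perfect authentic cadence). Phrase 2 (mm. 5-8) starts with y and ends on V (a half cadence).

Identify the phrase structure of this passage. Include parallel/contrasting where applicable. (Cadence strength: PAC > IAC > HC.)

The second phrase closes with a half cadence, which is not stronger than the first phrase's perfect authentic cadence; without a weak→strong cadential pair there is no antecedent–consequent relationship, so this is a phrase group rather than a period.

phrase group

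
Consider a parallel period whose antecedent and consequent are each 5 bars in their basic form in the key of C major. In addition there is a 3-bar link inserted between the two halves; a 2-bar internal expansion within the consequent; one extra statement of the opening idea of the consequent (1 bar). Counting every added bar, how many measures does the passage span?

16 measures

Basic parallel period: 5 + 5 = 10 bars.
10 (basic form) + 3 (link) + 2 (internal expansion) + 1 (extra statement) = 16.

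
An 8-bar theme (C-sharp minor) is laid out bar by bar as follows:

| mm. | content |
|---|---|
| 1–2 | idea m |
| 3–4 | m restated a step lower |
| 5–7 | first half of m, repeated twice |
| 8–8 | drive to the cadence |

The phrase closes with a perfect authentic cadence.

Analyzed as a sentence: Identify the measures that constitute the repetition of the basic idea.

The presentation of a sentence is the basic idea (measures 1-2) plus its repetition (mm. 3–4); the repetition of the basic idea is therefore bars 3–4.

measures 3–4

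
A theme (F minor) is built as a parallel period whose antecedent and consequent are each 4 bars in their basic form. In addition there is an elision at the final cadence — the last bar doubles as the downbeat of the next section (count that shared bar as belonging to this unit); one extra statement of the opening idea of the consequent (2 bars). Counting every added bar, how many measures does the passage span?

Basic parallel period: 4 + 4 = 8 bars.
8 (basic form) + 2 (extra statement) = 10.
The elision shares a bar with the next section but does not change this unit's count.

10 measures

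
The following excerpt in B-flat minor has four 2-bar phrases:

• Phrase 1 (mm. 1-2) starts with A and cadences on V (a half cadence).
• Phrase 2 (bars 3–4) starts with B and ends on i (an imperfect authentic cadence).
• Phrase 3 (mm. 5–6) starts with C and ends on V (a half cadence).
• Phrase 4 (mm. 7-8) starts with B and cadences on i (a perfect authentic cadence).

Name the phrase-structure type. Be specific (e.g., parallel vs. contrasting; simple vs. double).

contrasting double period

Four phrases in two halves: the first half (mm. 1–4) ends with an imperfect authentic cadence, the second (mm. 5-8) with a perfect authentic cadence — a large antecedent–consequent pair, i.e. a double period.
Phrase 3 begins with different material from phrase 1, making it contrasting.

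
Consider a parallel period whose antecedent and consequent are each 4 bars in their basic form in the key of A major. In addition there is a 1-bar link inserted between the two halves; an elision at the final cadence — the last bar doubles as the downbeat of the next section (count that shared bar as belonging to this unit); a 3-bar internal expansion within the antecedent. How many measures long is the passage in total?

12 measures

Basic parallel period: 4 + 4 = 8 bars.
8 (basic form) + 1 (link) + 3 (internal expansion) = 12.
The elision shares a bar with the next section but does not change this unit's count.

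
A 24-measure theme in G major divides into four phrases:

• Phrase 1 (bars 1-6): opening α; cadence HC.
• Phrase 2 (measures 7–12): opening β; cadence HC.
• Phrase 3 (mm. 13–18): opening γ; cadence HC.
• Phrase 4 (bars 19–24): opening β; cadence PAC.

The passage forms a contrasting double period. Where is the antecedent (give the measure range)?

measures 1–12

In a double period the four phrases pair into a large antecedent (phrases 1–2, ending half cadence) and a large consequent (phrases 3–4, ending perfect authentic cadence). The antecedent spans mm. 1–12.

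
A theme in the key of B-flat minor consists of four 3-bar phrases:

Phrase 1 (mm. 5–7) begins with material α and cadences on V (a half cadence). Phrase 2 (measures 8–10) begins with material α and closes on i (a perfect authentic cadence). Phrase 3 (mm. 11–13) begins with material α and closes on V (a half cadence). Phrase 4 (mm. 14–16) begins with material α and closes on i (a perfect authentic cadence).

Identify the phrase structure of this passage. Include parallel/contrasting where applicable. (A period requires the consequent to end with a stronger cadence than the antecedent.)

The cadence pattern HC–PAC–HC–PAC is weak–strong twice, and phrases 3–4 restate phrases 1–2: a period heard twice, not a double period (which would end weakly at phrase 2).

repeated period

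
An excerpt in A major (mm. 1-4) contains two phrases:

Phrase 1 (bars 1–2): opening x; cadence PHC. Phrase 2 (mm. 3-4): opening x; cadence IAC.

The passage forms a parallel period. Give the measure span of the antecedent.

measures 1–2

The antecedent is the phrase ending with the weaker cadence (Phrygian half cadence, phrase 1) and the consequent the one ending more conclusively (imperfect authentic cadence, phrase 2); the antecedent is mm. 1–2.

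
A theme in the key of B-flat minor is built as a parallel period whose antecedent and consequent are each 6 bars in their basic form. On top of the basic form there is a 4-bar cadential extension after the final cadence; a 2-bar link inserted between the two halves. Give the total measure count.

Basic parallel period: 6 + 6 = 12 bars.
12 (basic form) + 4 (cadential extension) + 2 (link) = 18.

18 measures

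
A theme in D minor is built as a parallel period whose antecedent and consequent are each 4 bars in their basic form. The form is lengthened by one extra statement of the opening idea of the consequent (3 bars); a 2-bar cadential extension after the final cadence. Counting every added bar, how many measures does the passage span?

Basic parallel period: 4 + 4 = 8 bars.
8 (basic form) + 3 (extra statement) + 2 (cadential extension) = 13.

13 measures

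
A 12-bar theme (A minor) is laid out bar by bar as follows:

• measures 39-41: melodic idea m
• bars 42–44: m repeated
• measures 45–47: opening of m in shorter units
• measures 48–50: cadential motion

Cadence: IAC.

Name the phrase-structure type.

Basic idea (measures 39–41) + its repetition (bars 42–44) form the presentation; fragmentation and cadence (mm. 45–50) form the continuation — the 12-bar whole is a sentence.

sentence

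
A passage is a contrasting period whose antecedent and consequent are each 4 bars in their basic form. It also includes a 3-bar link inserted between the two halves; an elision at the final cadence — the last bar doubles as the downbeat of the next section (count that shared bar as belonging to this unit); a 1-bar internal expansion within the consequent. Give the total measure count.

Basic contrasting period: 4 + 4 = 8 bars.
8 (basic form) + 3 (link) + 1 (internal expansion) = 12.
The elision shares a bar with the next section but does not change this unit's count.

12 measures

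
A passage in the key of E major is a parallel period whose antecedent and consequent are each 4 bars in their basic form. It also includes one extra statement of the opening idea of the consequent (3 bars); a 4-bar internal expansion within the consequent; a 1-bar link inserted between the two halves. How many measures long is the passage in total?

16 measures

Basic parallel period: 4 + 4 = 8 bars.
8 (basic form) + 3 (extra statement) + 4 (internal expansion) + 1 (link) = 16.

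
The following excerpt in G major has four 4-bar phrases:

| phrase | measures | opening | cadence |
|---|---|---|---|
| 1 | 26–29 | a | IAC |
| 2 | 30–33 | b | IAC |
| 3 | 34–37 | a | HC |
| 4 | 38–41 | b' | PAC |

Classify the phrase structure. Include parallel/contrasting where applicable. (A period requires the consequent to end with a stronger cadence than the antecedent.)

parallel double period

Four phrases in two halves: the first half (mm. 26–33) ends with an imperfect authentic cadence, the second (mm. 34–41) with a perfect authentic cadence — a large antecedent–consequent pair, i.e. a double period.
Phrase 3 begins with the same material as phrase 1, making it parallel.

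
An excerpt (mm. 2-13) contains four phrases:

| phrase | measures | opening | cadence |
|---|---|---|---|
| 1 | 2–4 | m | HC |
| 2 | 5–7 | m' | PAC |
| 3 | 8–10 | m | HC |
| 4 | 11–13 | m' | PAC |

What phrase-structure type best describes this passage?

repeated period

The cadence pattern HC–PAC–HC–PAC is weak–strong twice, and phrases 3–4 restate phrases 1–2: a period heard twice, not a double period (which would end weakly at phrase 2).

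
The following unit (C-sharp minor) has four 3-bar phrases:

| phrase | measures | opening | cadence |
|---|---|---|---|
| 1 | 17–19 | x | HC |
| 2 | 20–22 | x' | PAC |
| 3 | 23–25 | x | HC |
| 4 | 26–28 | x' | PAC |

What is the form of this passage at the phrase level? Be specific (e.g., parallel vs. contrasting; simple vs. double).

repeated period

The cadence pattern HC–PAC–HC–PAC is weak–strong twice, and phrases 3–4 restate phrases 1–2: a period heard twice, not a double period (which would end weakly at phrase 2).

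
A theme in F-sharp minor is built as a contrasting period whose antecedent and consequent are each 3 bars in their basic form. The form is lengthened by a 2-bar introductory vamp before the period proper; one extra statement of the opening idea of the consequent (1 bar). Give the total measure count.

Basic contrasting period: 3 + 3 = 6 bars.
6 (basic form) + 2 (introduction) + 1 (extra statement) = 9.

9 measures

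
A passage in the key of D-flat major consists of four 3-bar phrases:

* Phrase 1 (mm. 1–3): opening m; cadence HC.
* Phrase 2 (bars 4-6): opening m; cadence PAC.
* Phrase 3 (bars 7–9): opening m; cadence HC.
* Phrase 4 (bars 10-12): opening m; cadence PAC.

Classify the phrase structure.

The cadence pattern HC–PAC–HC–PAC is weak–strong twice, and phrases 3–4 restate phrases 1–2: a period heard twice, not a double period (which would end weakly at phrase 2).

repeated period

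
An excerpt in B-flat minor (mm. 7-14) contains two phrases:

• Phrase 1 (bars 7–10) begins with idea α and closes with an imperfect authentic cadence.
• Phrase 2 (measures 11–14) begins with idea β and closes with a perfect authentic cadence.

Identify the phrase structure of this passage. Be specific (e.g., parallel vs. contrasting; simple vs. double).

contrasting period

Phrase 1 ends with an imperfect authentic cadence (weaker) and phrase 2 with a perfect authentic cadence (stronger): antecedent + consequent = a period.
The two phrases open with different material (α / β), so the period is contrasting.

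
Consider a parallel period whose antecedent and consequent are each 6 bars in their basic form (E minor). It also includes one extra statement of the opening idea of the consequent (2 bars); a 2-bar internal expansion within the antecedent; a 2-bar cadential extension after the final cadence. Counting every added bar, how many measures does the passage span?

18 measures

Basic parallel period: 6 + 6 = 12 bars.
12 (basic form) + 2 (extra statement) + 2 (internal expansion) + 2 (cadential extension) = 18.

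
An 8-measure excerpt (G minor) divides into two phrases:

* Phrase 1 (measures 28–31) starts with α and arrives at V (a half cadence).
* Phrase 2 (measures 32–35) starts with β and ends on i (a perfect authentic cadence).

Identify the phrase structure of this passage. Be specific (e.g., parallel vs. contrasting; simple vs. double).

contrasting period

Phrase 1 ends with a half cadence (weaker) and phrase 2 with a perfect authentic cadence (stronger): antecedent + consequent = a period.
The two phrases open with different material (α / β), so the period is contrasting.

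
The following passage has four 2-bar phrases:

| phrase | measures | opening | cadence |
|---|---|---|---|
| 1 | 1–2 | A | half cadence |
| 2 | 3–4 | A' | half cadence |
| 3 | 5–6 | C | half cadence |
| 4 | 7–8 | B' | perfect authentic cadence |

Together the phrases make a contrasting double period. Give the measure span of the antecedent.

measures 1–4

In a double period the first pair of phrases (ending half cadence) is the large antecedent and the second pair (ending perfect authentic cadence) is the large consequent; the antecedent is measures 1–4.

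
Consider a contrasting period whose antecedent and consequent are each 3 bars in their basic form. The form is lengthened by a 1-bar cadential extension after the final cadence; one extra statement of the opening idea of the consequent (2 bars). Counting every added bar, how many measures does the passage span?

9 measures

Basic contrasting period: 3 + 3 = 6 bars.
6 (basic form) + 1 (cadential extension) + 2 (extra statement) = 9.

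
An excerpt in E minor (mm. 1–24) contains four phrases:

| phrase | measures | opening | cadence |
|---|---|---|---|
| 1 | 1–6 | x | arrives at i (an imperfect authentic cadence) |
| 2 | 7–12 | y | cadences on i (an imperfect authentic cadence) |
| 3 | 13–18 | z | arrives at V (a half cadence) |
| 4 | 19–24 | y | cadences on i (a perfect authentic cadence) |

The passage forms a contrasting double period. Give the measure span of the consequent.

In a double period the first pair of phrases (ending imperfect authentic cadence) is the large antecedent and the second pair (ending perfect authentic cadence) is the large consequent; the consequent is measures 13–24.

measures 13–24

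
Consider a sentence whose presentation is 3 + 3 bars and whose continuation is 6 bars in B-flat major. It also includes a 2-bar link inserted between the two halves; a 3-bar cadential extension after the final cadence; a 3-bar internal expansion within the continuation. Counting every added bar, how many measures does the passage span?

Basic sentence: 3 + 3 + 6 = 12 bars.
12 (basic form) + 2 (link) + 3 (cadential extension) + 3 (internal expansion) = 20.

20 measures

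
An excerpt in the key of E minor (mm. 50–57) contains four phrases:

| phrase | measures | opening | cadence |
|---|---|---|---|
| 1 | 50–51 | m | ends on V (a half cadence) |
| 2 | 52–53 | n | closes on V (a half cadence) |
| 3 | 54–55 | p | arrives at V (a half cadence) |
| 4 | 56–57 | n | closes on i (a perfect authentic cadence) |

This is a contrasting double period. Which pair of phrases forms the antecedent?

In a double period the first pair of phrases (ending half cadence) is the large antecedent and the second pair (ending perfect authentic cadence) is the large consequent; the antecedent is phrases 1 and 2.

phrases 1 and 2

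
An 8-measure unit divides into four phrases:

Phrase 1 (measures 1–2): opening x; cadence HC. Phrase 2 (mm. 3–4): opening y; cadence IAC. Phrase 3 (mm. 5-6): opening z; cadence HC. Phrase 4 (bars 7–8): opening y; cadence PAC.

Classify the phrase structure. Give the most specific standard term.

contrasting double period

Four phrases in two halves: the first half (measures 1–4) ends with an imperfect authentic cadence, the second (measures 5–8) with a perfect authentic cadence — a large antecedent–consequent pair, i.e. a double period.
Phrase 3 begins with different material from phrase 1, making it contrasting.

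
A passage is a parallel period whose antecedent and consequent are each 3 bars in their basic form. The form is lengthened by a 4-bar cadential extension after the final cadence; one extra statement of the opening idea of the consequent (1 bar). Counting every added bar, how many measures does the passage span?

Basic parallel period: 3 + 3 = 6 bars.
6 (basic form) + 4 (cadential extension) + 1 (extra statement) = 11.

11 measures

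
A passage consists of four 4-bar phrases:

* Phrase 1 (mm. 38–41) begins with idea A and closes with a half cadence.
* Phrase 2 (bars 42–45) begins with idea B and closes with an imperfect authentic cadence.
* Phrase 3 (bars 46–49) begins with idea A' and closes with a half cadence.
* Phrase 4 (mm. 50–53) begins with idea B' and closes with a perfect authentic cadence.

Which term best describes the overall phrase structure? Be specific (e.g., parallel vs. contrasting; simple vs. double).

Four phrases in two halves: the first half (mm. 38-45) ends with an imperfect authentic cadence, the second (measures 46–53) with a perfect authentic cadence — a large antecedent–consequent pair, i.e. a double period.
Phrase 3 begins with the same material as phrase 1, making it parallel.

parallel double period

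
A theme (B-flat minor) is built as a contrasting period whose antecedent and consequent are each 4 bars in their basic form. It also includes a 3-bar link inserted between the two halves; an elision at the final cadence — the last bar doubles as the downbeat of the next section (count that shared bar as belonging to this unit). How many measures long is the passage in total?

Basic contrasting period: 4 + 4 = 8 bars.
8 (basic form) + 3 (link) = 11.
The elision shares a bar with the next section but does not change this unit's count.

11 measures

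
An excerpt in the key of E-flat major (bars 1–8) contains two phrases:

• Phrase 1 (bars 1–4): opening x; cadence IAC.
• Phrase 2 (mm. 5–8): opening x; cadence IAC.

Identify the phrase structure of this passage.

repeated phrase

Both phrases have the same opening (x) and the same cadence (imperfect authentic cadence): the second is a restatement, not a consequent, so this is a repeated phrase rather than a period.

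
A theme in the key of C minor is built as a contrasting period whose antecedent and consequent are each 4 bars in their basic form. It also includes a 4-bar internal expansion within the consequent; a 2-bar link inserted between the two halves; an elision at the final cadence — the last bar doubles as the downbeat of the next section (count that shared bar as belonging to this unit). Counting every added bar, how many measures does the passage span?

14 measures

Basic contrasting period: 4 + 4 = 8 bars.
8 (basic form) + 4 (internal expansion) + 2 (link) = 14.
The elision shares a bar with the next section but does not change this unit's count.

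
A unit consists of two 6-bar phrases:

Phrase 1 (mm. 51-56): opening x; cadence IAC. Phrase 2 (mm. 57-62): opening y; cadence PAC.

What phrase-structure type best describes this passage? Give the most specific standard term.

contrasting period

Phrase 1 ends with an imperfect authentic cadence (weaker) and phrase 2 with a perfect authentic cadence (stronger): antecedent + consequent = a period.
The two phrases open with different material (x / y), so the period is contrasting.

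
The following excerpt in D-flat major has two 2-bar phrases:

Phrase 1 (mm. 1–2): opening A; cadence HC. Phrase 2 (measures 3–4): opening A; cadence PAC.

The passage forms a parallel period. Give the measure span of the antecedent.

The phrase ending with the weaker cadence (half cadence) is the antecedent; the one ending more conclusively (perfect authentic cadence) is the consequent. The antecedent is measures 1–2.

measures 1–2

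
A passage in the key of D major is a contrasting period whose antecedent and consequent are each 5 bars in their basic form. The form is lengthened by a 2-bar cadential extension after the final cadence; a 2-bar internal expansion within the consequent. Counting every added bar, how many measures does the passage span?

Basic contrasting period: 5 + 5 = 10 bars.
10 (basic form) + 2 (cadential extension) + 2 (internal expansion) = 14.

14 measures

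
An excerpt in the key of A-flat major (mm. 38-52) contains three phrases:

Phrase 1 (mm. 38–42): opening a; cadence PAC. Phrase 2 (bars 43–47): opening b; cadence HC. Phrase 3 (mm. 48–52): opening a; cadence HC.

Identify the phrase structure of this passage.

The final phrase closes with a half cadence, which is not stronger than the preceding half cadence; the 3 phrases lack an overall antecedent–consequent design and so form a phrase group.

phrase group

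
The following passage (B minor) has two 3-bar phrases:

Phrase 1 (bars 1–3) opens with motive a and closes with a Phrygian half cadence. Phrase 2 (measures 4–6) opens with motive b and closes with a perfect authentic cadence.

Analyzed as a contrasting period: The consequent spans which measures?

The antecedent is the phrase ending with the weaker cadence (Phrygian half cadence, phrase 1) and the consequent the one ending more conclusively (perfect authentic cadence, phrase 2); the consequent is mm. 4-6.

measures 4–6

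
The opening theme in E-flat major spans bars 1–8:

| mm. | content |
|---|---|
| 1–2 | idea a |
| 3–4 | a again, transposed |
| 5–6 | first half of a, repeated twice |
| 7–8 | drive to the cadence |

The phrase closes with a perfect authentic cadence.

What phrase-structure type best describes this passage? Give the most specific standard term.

sentence

Basic idea (bars 1–2) + its repetition (mm. 3–4) form the presentation; fragmentation and cadence (bars 5–8) form the continuation — the 8-bar whole is a sentence.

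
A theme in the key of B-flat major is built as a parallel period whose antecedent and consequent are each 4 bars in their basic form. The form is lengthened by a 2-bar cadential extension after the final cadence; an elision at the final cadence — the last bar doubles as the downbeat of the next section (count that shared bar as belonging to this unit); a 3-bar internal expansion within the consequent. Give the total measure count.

Basic parallel period: 4 + 4 = 8 bars.
8 (basic form) + 2 (cadential extension) + 3 (internal expansion) = 13.
The elision shares a bar with the next section but does not change this unit's count.

13 measures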